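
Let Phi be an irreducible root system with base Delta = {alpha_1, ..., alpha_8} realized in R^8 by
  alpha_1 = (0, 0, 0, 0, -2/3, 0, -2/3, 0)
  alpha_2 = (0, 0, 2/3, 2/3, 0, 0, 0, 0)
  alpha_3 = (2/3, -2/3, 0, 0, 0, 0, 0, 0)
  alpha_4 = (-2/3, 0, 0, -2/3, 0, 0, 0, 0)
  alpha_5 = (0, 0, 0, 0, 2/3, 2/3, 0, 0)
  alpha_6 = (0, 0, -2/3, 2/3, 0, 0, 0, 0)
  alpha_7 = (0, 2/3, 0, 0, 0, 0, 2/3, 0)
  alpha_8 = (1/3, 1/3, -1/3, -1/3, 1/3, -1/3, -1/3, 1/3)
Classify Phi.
E_8

Compute the Cartan integers a_ij = 2(alpha_i, alpha_j)/(alpha_j, alpha_j); the resulting 8x8 Cartan matrix is
[[2, 0, 0, 0, -1, 0, -1, 0], [0, 2, 0, -1, 0, 0, 0, -1], [0, 0, 2, -1, 0, 0, -1, 0], [0, -1, -1, 2, 0, -1, 0, 0], [-1, 0, 0, 0, 2, 0, 0, 0], [0, 0, 0, -1, 0, 2, 0, 0], [-1, 0, -1, 0, 0, 0, 2, 0], [0, -1, 0, 0, 0, 0, 0, 2]].
All simple roots have the same length, so the diagram is simply laced. The associated Dynkin diagram is a chain of 7 nodes with one extra node attached to the third node from one end (E_8), so the type is E_8.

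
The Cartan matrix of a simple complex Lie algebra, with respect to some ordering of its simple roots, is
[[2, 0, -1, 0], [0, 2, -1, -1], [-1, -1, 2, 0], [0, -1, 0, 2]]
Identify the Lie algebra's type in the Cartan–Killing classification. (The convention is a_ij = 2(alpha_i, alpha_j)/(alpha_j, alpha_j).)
The matrix has rank 4 with 2's on the diagonal. Reading the off-diagonal entries as Dynkin edges (a single edge where a_ij = a_ji = -1; a double or triple edge where a_ij * a_ji = 2 or 3), the diagram is a chain of 4 nodes with single edges (A_4). One simple-root ordering that puts it in standard form is (alpha_1, alpha_3, alpha_2, alpha_4). So the algebra is type A_4, i.e. sl(5).

A_4 (sl(5))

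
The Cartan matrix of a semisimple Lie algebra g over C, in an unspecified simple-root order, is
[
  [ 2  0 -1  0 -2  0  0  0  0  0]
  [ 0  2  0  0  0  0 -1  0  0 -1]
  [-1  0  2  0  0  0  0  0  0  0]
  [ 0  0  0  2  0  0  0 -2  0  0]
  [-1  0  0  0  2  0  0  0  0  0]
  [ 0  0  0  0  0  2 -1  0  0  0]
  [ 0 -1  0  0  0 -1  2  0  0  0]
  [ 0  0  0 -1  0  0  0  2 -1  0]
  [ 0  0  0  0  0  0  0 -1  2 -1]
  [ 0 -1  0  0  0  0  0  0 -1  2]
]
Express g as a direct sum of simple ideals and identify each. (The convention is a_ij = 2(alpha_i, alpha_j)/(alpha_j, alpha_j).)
The diagram associated to this matrix has two connected components: the simple roots {alpha_1, alpha_3, alpha_5} form a chain of 3 nodes with a double edge at one end; the terminal node there is the unique short simple root (B_3), and {alpha_2, alpha_4, alpha_6, alpha_7, alpha_8, alpha_9, alpha_10} form a chain of 7 nodes with a double edge at one end; the terminal node there is the unique long simple root (C_7). A semisimple Lie algebra decomposes uniquely as the direct sum of simple ideals, one per connected component of its Dynkin diagram, so g ≅ B_3 ⊕ C_7 (dimension 21 + 105 = 126).

B3 ⊕ C7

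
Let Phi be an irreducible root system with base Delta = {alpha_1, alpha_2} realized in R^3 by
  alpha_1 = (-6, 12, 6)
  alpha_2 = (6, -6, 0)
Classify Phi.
G2

Compute the Cartan integers a_ij = 2(alpha_i, alpha_j)/(alpha_j, alpha_j); the resulting 2x2 Cartan matrix is
[[2, -3], [-1, 2]].
The roots have two lengths (squared-length ratio 3:1); the short ones are alpha_{2}. The associated Dynkin diagram is two nodes joined by a triple edge (G_2), so the type is G_2.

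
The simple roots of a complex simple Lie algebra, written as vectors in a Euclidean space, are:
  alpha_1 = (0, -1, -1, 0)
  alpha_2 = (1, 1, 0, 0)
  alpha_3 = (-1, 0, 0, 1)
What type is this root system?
Compute the Cartan integers a_ij = 2(alpha_i, alpha_j)/(alpha_j, alpha_j); the resulting 3x3 Cartan matrix is
[[2, -1, 0], [-1, 2, -1], [0, -1, 2]].
All simple roots have the same length, so the diagram is simply laced. The associated Dynkin diagram is a chain of 3 nodes with single edges (A_3), so the type is A_3 (the algebra sl(4)).

A3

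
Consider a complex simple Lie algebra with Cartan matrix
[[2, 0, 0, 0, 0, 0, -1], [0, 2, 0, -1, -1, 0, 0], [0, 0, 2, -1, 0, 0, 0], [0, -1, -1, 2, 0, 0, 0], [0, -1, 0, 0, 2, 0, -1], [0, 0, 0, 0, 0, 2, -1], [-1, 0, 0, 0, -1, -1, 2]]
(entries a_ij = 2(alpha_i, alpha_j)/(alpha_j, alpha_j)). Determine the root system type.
The matrix has rank 7 with 2's on the diagonal. Reading the off-diagonal entries as Dynkin edges (a single edge where a_ij = a_ji = -1; a double or triple edge where a_ij * a_ji = 2 or 3), the diagram is a chain of 5 nodes with a fork of two nodes at one end (D_7). One simple-root ordering that puts it in standard form is (alpha_3, alpha_4, alpha_2, alpha_5, alpha_7, alpha_6, alpha_1). So the algebra is type D_7, i.e. so(14).

D7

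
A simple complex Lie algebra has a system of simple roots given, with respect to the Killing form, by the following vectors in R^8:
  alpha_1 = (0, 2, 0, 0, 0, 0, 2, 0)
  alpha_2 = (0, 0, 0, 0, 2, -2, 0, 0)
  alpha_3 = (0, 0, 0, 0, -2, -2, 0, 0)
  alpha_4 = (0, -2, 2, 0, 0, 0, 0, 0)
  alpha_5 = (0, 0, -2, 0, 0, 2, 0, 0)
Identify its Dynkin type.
Compute the Cartan integers a_ij = 2(alpha_i, alpha_j)/(alpha_j, alpha_j); the resulting 5x5 Cartan matrix is
[[2, 0, 0, -1, 0], [0, 2, 0, 0, -1], [0, 0, 2, 0, -1], [-1, 0, 0, 2, -1], [0, -1, -1, -1, 2]].
All simple roots have the same length, so the diagram is simply laced. The associated Dynkin diagram is a chain of 3 nodes with a fork of two nodes at one end (D_5), so the type is D_5 (the algebra so(10)).

type D_5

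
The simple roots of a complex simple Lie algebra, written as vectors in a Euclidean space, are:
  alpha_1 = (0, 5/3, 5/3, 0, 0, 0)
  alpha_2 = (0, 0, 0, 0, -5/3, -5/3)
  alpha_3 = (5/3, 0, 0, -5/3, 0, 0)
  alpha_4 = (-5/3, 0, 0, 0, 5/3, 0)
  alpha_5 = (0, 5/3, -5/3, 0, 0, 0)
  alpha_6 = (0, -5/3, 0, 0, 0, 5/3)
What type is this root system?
Compute the Cartan integers a_ij = 2(alpha_i, alpha_j)/(alpha_j, alpha_j); the resulting 6x6 Cartan matrix is
[[2, 0, 0, 0, 0, -1], [0, 2, 0, -1, 0, -1], [0, 0, 2, -1, 0, 0], [0, -1, -1, 2, 0, 0], [0, 0, 0, 0, 2, -1], [-1, -1, 0, 0, -1, 2]].
All simple roots have the same length, so the diagram is simply laced. The associated Dynkin diagram is a chain of 4 nodes with a fork of two nodes at one end (D_6), so the type is D_6 (the algebra so(12)).

type D_6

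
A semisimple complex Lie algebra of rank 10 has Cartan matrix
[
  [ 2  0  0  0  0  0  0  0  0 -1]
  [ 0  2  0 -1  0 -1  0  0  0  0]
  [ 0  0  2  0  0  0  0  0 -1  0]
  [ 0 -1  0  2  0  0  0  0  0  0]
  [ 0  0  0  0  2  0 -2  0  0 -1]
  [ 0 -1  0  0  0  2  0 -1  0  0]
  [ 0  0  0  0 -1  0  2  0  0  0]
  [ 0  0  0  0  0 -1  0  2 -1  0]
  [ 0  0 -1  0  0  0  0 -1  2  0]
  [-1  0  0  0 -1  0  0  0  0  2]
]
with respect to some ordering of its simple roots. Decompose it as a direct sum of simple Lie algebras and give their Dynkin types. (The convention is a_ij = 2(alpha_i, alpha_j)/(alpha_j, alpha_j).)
The diagram associated to this matrix has two connected components: the simple roots {alpha_2, alpha_3, alpha_4, alpha_6, alpha_8, alpha_9} form a chain of 6 nodes with single edges (A_6), and {alpha_1, alpha_5, alpha_7, alpha_10} form a chain of 4 nodes with a double edge at one end; the terminal node there is the unique short simple root (B_4). A semisimple Lie algebra decomposes uniquely as the direct sum of simple ideals, one per connected component of its Dynkin diagram, so g ≅ A_6 ⊕ B_4 (dimension 48 + 36 = 84).

A_6 (sl(7)) + B_4 (so(9))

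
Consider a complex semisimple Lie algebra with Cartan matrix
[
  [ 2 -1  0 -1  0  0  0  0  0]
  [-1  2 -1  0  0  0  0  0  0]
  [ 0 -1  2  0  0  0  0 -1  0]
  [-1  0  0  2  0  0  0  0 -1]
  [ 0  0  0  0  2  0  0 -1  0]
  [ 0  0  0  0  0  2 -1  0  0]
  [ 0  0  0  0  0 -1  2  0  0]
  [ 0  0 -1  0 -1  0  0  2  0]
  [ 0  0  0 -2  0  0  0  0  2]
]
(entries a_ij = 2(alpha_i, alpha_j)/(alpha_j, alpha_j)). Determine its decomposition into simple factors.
A_2 (sl(3)) + C_7 (sp(14))

The diagram associated to this matrix has two connected components: the simple roots {alpha_6, alpha_7} form a chain of 2 nodes with single edges (A_2), and {alpha_1, alpha_2, alpha_3, alpha_4, alpha_5, alpha_8, alpha_9} form a chain of 7 nodes with a double edge at one end; the terminal node there is the unique long simple root (C_7). A semisimple Lie algebra decomposes uniquely as the direct sum of simple ideals, one per connected component of its Dynkin diagram, so g ≅ A_2 ⊕ C_7 (dimension 8 + 105 = 113).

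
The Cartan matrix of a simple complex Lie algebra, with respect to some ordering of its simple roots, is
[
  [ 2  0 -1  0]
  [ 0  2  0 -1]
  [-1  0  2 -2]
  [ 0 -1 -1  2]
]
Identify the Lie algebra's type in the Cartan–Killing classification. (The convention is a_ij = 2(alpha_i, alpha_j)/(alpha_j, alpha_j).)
F_4

The matrix has rank 4 with 2's on the diagonal. Reading the off-diagonal entries as Dynkin edges (a single edge where a_ij = a_ji = -1; a double or triple edge where a_ij * a_ji = 2 or 3), the diagram is a chain of 4 nodes with a double edge between the middle two (F_4). One simple-root ordering that puts it in standard form is (alpha_1, alpha_3, alpha_4, alpha_2). So the algebra is type F_4.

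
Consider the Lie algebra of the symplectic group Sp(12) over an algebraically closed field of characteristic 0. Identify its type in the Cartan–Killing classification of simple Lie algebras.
C_6 (sp(12))

This is sp(12), which has dimension 12(12+1)/2 = 78 and rank 12/2 = 6. In the classification of classical Lie algebras, the symplectic algebra sp(2n) has type C_n; here n = 6, so the Dynkin diagram is a chain of 6 nodes with a double edge at one end; the terminal node there is the unique long simple root (C_6). Hence the type is C_6.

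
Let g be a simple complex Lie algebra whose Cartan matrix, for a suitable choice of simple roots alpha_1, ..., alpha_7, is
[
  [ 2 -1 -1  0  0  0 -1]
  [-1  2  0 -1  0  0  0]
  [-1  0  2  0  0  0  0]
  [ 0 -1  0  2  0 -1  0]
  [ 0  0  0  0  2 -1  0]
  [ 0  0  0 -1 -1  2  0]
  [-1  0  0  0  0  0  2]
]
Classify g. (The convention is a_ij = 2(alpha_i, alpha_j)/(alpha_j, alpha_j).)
The matrix has rank 7 with 2's on the diagonal. Reading the off-diagonal entries as Dynkin edges (a single edge where a_ij = a_ji = -1; a double or triple edge where a_ij * a_ji = 2 or 3), the diagram is a chain of 5 nodes with a fork of two nodes at one end (D_7). One simple-root ordering that puts it in standard form is (alpha_5, alpha_6, alpha_4, alpha_2, alpha_1, alpha_7, alpha_3). So the algebra is type D_7, i.e. so(14).

D_7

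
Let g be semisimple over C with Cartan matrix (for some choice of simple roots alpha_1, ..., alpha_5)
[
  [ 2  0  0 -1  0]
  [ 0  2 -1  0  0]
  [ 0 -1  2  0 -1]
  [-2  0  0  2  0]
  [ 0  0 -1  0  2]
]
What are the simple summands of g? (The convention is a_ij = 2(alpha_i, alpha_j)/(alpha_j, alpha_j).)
The diagram associated to this matrix has two connected components: the simple roots {alpha_2, alpha_3, alpha_5} form a chain of 3 nodes with single edges (A_3), and {alpha_1, alpha_4} form a chain of 2 nodes with a double edge at one end; the terminal node there is the unique short simple root (B_2). A semisimple Lie algebra decomposes uniquely as the direct sum of simple ideals, one per connected component of its Dynkin diagram, so g ≅ A_3 ⊕ B_2 (dimension 15 + 10 = 25).

type A_3 ⊕ type B_2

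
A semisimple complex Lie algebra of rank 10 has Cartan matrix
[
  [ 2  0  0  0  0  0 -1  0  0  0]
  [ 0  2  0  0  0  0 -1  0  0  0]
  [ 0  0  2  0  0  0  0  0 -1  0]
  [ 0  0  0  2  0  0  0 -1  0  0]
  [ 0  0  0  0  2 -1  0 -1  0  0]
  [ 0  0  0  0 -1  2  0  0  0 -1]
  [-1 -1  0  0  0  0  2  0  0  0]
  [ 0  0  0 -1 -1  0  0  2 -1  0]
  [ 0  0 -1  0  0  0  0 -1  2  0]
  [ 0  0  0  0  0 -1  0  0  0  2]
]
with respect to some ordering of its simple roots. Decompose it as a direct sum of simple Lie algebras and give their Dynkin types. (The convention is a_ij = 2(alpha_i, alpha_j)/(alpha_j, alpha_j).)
The diagram associated to this matrix has two connected components: the simple roots {alpha_1, alpha_2, alpha_7} form a chain of 3 nodes with single edges (A_3), and {alpha_3, alpha_4, alpha_5, alpha_6, alpha_8, alpha_9, alpha_10} form a chain of 6 nodes with one extra node attached to the third node from one end (E_7). A semisimple Lie algebra decomposes uniquely as the direct sum of simple ideals, one per connected component of its Dynkin diagram, so g ≅ A_3 ⊕ E_7 (dimension 15 + 133 = 148).

A3 ⊕ E7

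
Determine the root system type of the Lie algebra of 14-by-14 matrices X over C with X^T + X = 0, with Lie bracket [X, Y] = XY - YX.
This is so(14) with 14 even, which has dimension 14(14-1)/2 = 91 and rank 14/2 = 7. In the classification of classical Lie algebras, the orthogonal algebra so(2n) in an even number of variables has type D_n; here n = 7, so the Dynkin diagram is a chain of 5 nodes with a fork of two nodes at one end (D_7). Hence the type is D_7.

D_7 (so(14))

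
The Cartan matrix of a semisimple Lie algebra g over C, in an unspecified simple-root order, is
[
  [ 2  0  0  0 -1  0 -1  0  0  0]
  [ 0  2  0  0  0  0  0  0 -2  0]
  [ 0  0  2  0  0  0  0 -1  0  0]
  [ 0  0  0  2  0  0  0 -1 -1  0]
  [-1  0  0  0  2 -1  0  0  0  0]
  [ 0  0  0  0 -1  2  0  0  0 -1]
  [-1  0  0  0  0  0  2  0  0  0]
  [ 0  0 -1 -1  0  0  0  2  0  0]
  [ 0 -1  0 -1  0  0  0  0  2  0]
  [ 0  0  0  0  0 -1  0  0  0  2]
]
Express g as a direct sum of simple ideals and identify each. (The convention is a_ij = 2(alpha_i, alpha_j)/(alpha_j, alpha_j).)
A_5 ⊕ C_5

The diagram associated to this matrix has two connected components: the simple roots {alpha_1, alpha_5, alpha_6, alpha_7, alpha_10} form a chain of 5 nodes with single edges (A_5), and {alpha_2, alpha_3, alpha_4, alpha_8, alpha_9} form a chain of 5 nodes with a double edge at one end; the terminal node there is the unique long simple root (C_5). A semisimple Lie algebra decomposes uniquely as the direct sum of simple ideals, one per connected component of its Dynkin diagram, so g ≅ A_5 ⊕ C_5 (dimension 35 + 55 = 90).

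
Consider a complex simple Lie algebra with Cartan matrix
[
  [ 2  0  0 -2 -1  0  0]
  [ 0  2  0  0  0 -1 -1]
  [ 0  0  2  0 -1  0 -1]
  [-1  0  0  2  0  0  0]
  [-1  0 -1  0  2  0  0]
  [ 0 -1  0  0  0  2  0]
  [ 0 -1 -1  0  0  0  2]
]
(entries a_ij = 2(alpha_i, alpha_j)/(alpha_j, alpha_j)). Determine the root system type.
The matrix has rank 7 with 2's on the diagonal. Reading the off-diagonal entries as Dynkin edges (a single edge where a_ij = a_ji = -1; a double or triple edge where a_ij * a_ji = 2 or 3), the diagram is a chain of 7 nodes with a double edge at one end; the terminal node there is the unique short simple root (B_7). One simple-root ordering that puts it in standard form is (alpha_6, alpha_2, alpha_7, alpha_3, alpha_5, alpha_1, alpha_4). So the algebra is type B_7, i.e. so(15).

B7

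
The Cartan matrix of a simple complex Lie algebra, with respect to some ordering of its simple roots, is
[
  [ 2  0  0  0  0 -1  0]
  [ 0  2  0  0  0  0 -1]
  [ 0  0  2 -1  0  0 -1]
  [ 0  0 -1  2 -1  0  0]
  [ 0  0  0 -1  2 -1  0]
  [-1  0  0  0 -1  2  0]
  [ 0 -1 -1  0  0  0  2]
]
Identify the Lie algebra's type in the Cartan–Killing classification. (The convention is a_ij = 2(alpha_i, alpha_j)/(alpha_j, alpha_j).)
The matrix has rank 7 with 2's on the diagonal. Reading the off-diagonal entries as Dynkin edges (a single edge where a_ij = a_ji = -1; a double or triple edge where a_ij * a_ji = 2 or 3), the diagram is a chain of 7 nodes with single edges (A_7). One simple-root ordering that puts it in standard form is (alpha_2, alpha_7, alpha_3, alpha_4, alpha_5, alpha_6, alpha_1). So the algebra is type A_7, i.e. sl(8).

A7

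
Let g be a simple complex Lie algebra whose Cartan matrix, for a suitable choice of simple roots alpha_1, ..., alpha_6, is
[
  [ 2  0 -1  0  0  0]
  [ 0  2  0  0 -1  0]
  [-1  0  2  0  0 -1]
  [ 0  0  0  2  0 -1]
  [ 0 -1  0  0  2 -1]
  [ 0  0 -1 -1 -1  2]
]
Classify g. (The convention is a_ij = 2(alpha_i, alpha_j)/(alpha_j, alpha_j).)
The matrix has rank 6 with 2's on the diagonal. Reading the off-diagonal entries as Dynkin edges (a single edge where a_ij = a_ji = -1; a double or triple edge where a_ij * a_ji = 2 or 3), the diagram is a chain of 5 nodes with one extra node attached to the third node from one end (E_6). One simple-root ordering that puts it in standard form is (alpha_1, alpha_4, alpha_3, alpha_6, alpha_5, alpha_2). So the algebra is type E_6.

E_6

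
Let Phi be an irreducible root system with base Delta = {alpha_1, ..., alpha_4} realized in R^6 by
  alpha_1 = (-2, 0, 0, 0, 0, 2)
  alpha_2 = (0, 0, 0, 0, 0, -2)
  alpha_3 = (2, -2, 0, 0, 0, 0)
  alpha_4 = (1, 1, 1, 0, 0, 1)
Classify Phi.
Compute the Cartan integers a_ij = 2(alpha_i, alpha_j)/(alpha_j, alpha_j); the resulting 4x4 Cartan matrix is
[[2, -2, -1, 0], [-1, 2, 0, -1], [-1, 0, 2, 0], [0, -1, 0, 2]].
The roots have two lengths (squared-length ratio 2:1); the short ones are alpha_{2,4}. The associated Dynkin diagram is a chain of 4 nodes with a double edge between the middle two (F_4), so the type is F_4.

F4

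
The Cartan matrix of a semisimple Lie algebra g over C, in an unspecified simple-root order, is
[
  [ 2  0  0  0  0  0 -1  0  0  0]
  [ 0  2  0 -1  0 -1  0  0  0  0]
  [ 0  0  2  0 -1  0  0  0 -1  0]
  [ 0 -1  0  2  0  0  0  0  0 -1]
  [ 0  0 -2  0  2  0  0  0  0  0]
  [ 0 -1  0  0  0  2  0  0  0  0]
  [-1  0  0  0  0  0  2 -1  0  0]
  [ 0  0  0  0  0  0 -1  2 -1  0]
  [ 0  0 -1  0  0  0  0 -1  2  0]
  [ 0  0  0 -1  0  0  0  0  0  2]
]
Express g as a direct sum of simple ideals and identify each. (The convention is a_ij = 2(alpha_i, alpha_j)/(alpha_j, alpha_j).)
A_4 (sl(5)) + C_6 (sp(12))

The diagram associated to this matrix has two connected components: the simple roots {alpha_2, alpha_4, alpha_6, alpha_10} form a chain of 4 nodes with single edges (A_4), and {alpha_1, alpha_3, alpha_5, alpha_7, alpha_8, alpha_9} form a chain of 6 nodes with a double edge at one end; the terminal node there is the unique long simple root (C_6). A semisimple Lie algebra decomposes uniquely as the direct sum of simple ideals, one per connected component of its Dynkin diagram, so g ≅ A_4 ⊕ C_6 (dimension 24 + 78 = 102).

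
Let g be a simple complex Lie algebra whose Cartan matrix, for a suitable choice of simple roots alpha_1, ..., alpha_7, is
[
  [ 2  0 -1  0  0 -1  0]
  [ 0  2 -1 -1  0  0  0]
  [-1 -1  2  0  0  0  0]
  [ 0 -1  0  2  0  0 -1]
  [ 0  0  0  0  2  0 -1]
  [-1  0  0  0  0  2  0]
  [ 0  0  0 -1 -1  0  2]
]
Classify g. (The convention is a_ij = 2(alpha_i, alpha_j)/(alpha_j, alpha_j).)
A7

The matrix has rank 7 with 2's on the diagonal. Reading the off-diagonal entries as Dynkin edges (a single edge where a_ij = a_ji = -1; a double or triple edge where a_ij * a_ji = 2 or 3), the diagram is a chain of 7 nodes with single edges (A_7). One simple-root ordering that puts it in standard form is (alpha_5, alpha_7, alpha_4, alpha_2, alpha_3, alpha_1, alpha_6). So the algebra is type A_7, i.e. sl(8).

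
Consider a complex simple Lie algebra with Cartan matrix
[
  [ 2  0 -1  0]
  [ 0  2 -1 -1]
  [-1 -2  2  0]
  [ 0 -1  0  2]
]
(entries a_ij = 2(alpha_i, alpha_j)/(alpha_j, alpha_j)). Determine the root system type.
type F_4

The matrix has rank 4 with 2's on the diagonal. Reading the off-diagonal entries as Dynkin edges (a single edge where a_ij = a_ji = -1; a double or triple edge where a_ij * a_ji = 2 or 3), the diagram is a chain of 4 nodes with a double edge between the middle two (F_4). One simple-root ordering that puts it in standard form is (alpha_1, alpha_3, alpha_2, alpha_4). So the algebra is type F_4.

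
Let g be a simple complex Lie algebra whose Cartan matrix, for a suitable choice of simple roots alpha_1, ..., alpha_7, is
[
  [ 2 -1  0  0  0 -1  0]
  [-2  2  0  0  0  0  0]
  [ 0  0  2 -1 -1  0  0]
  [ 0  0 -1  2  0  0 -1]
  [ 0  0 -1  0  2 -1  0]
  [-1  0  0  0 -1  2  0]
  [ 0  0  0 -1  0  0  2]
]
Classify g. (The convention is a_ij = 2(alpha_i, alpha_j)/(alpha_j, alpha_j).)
The matrix has rank 7 with 2's on the diagonal. Reading the off-diagonal entries as Dynkin edges (a single edge where a_ij = a_ji = -1; a double or triple edge where a_ij * a_ji = 2 or 3), the diagram is a chain of 7 nodes with a double edge at one end; the terminal node there is the unique long simple root (C_7). One simple-root ordering that puts it in standard form is (alpha_7, alpha_4, alpha_3, alpha_5, alpha_6, alpha_1, alpha_2). So the algebra is type C_7, i.e. sp(14).

C_7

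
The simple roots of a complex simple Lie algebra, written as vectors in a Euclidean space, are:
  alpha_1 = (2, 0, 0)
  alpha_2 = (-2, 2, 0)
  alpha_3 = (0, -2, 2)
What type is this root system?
B_3 (so(7))

Compute the Cartan integers a_ij = 2(alpha_i, alpha_j)/(alpha_j, alpha_j); the resulting 3x3 Cartan matrix is
[[2, -1, 0], [-2, 2, -1], [0, -1, 2]].
The roots have two lengths (squared-length ratio 2:1); the short ones are alpha_{1}. The associated Dynkin diagram is a chain of 3 nodes with a double edge at one end; the terminal node there is the unique short simple root (B_3), so the type is B_3 (the algebra so(7)).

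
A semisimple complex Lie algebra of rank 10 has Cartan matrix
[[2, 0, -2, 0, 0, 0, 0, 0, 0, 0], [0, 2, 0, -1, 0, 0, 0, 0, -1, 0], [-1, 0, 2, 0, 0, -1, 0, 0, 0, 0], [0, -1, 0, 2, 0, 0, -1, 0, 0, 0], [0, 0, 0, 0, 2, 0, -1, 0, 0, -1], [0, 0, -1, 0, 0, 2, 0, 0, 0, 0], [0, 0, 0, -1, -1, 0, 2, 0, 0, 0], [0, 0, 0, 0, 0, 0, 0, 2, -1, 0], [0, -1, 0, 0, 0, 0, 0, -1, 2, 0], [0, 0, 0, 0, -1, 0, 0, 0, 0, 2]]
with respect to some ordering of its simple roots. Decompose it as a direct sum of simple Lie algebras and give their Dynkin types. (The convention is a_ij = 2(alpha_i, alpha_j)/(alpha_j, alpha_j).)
The diagram associated to this matrix has two connected components: the simple roots {alpha_2, alpha_4, alpha_5, alpha_7, alpha_8, alpha_9, alpha_10} form a chain of 7 nodes with single edges (A_7), and {alpha_1, alpha_3, alpha_6} form a chain of 3 nodes with a double edge at one end; the terminal node there is the unique long simple root (C_3). A semisimple Lie algebra decomposes uniquely as the direct sum of simple ideals, one per connected component of its Dynkin diagram, so g ≅ A_7 ⊕ C_3 (dimension 63 + 21 = 84).

A7 + C3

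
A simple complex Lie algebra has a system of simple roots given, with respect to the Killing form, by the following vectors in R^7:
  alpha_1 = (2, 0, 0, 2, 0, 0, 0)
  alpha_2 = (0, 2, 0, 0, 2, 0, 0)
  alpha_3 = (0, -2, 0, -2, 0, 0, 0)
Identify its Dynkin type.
A3

Compute the Cartan integers a_ij = 2(alpha_i, alpha_j)/(alpha_j, alpha_j); the resulting 3x3 Cartan matrix is
[[2, 0, -1], [0, 2, -1], [-1, -1, 2]].
All simple roots have the same length, so the diagram is simply laced. The associated Dynkin diagram is a chain of 3 nodes with single edges (A_3), so the type is A_3 (the algebra sl(4)).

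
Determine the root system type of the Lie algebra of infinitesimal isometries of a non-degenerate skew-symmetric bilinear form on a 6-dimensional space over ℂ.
This is sp(6), which has dimension 6(6+1)/2 = 21 and rank 6/2 = 3. In the classification of classical Lie algebras, the symplectic algebra sp(2n) has type C_n; here n = 3, so the Dynkin diagram is a chain of 3 nodes with a double edge at one end; the terminal node there is the unique long simple root (C_3). Hence the type is C_3.

C_3 (sp(6))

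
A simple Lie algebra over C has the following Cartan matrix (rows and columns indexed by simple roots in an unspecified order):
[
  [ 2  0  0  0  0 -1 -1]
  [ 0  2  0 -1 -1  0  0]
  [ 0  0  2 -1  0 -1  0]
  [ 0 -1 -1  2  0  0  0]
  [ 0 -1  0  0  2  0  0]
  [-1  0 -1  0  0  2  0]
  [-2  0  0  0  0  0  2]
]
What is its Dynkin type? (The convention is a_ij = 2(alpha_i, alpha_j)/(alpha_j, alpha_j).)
C7

The matrix has rank 7 with 2's on the diagonal. Reading the off-diagonal entries as Dynkin edges (a single edge where a_ij = a_ji = -1; a double or triple edge where a_ij * a_ji = 2 or 3), the diagram is a chain of 7 nodes with a double edge at one end; the terminal node there is the unique long simple root (C_7). One simple-root ordering that puts it in standard form is (alpha_5, alpha_2, alpha_4, alpha_3, alpha_6, alpha_1, alpha_7). So the algebra is type C_7, i.e. sp(14).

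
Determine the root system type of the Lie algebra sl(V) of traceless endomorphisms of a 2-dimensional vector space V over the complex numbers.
This is sl(2), which has dimension 2^2 - 1 = 3 and rank 2 - 1 = 1 (a Cartan subalgebra is the diagonal traceless matrices). In the classification of classical Lie algebras, the special linear algebra sl(n+1) has type A_n; here n = 1, so the Dynkin diagram is a chain of 1 nodes with single edges (A_1). Hence the type is A_1.

A_1 (sl(2))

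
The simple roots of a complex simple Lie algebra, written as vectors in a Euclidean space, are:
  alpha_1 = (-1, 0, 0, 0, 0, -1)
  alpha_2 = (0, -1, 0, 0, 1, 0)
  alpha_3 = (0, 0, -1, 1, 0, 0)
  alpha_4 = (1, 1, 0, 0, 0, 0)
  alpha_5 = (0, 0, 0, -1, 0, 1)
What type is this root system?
type A_5

Compute the Cartan integers a_ij = 2(alpha_i, alpha_j)/(alpha_j, alpha_j); the resulting 5x5 Cartan matrix is
[[2, 0, 0, -1, -1], [0, 2, 0, -1, 0], [0, 0, 2, 0, -1], [-1, -1, 0, 2, 0], [-1, 0, -1, 0, 2]].
All simple roots have the same length, so the diagram is simply laced. The associated Dynkin diagram is a chain of 5 nodes with single edges (A_5), so the type is A_5 (the algebra sl(6)).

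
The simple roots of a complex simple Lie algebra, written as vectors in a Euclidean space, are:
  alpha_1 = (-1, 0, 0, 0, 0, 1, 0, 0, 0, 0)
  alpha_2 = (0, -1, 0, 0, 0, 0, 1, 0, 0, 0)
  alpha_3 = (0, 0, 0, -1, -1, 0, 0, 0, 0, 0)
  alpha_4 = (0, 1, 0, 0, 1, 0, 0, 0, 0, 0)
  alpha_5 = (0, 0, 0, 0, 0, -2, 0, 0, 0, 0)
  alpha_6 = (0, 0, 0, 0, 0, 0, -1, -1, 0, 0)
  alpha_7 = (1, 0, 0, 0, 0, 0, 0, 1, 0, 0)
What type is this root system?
Compute the Cartan integers a_ij = 2(alpha_i, alpha_j)/(alpha_j, alpha_j); the resulting 7x7 Cartan matrix is
[[2, 0, 0, 0, -1, 0, -1], [0, 2, 0, -1, 0, -1, 0], [0, 0, 2, -1, 0, 0, 0], [0, -1, -1, 2, 0, 0, 0], [-2, 0, 0, 0, 2, 0, 0], [0, -1, 0, 0, 0, 2, -1], [-1, 0, 0, 0, 0, -1, 2]].
The roots have two lengths (squared-length ratio 2:1); the short ones are alpha_{1,2,3,4,6,7}. The associated Dynkin diagram is a chain of 7 nodes with a double edge at one end; the terminal node there is the unique long simple root (C_7), so the type is C_7 (the algebra sp(14)).

C7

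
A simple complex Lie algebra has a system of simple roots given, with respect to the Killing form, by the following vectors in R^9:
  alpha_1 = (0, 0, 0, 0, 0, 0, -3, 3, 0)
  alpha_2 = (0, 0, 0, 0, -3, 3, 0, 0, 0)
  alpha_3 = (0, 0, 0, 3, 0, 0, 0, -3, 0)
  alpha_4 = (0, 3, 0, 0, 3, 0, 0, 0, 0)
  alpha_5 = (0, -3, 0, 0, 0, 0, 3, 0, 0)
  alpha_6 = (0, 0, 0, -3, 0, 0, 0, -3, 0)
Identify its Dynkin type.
D6

Compute the Cartan integers a_ij = 2(alpha_i, alpha_j)/(alpha_j, alpha_j); the resulting 6x6 Cartan matrix is
[[2, 0, -1, 0, -1, -1], [0, 2, 0, -1, 0, 0], [-1, 0, 2, 0, 0, 0], [0, -1, 0, 2, -1, 0], [-1, 0, 0, -1, 2, 0], [-1, 0, 0, 0, 0, 2]].
All simple roots have the same length, so the diagram is simply laced. The associated Dynkin diagram is a chain of 4 nodes with a fork of two nodes at one end (D_6), so the type is D_6 (the algebra so(12)).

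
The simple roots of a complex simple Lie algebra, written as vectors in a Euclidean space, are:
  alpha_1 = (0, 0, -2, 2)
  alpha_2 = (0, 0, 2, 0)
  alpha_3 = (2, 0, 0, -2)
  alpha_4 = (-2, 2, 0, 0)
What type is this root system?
type B_4

Compute the Cartan integers a_ij = 2(alpha_i, alpha_j)/(alpha_j, alpha_j); the resulting 4x4 Cartan matrix is
[[2, -2, -1, 0], [-1, 2, 0, 0], [-1, 0, 2, -1], [0, 0, -1, 2]].
The roots have two lengths (squared-length ratio 2:1); the short ones are alpha_{2}. The associated Dynkin diagram is a chain of 4 nodes with a double edge at one end; the terminal node there is the unique short simple root (B_4), so the type is B_4 (the algebra so(9)).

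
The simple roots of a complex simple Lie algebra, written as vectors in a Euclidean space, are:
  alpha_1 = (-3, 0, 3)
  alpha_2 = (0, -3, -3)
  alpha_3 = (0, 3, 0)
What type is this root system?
B_3 (so(7))

Compute the Cartan integers a_ij = 2(alpha_i, alpha_j)/(alpha_j, alpha_j); the resulting 3x3 Cartan matrix is
[[2, -1, 0], [-1, 2, -2], [0, -1, 2]].
The roots have two lengths (squared-length ratio 2:1); the short ones are alpha_{3}. The associated Dynkin diagram is a chain of 3 nodes with a double edge at one end; the terminal node there is the unique short simple root (B_3), so the type is B_3 (the algebra so(7)).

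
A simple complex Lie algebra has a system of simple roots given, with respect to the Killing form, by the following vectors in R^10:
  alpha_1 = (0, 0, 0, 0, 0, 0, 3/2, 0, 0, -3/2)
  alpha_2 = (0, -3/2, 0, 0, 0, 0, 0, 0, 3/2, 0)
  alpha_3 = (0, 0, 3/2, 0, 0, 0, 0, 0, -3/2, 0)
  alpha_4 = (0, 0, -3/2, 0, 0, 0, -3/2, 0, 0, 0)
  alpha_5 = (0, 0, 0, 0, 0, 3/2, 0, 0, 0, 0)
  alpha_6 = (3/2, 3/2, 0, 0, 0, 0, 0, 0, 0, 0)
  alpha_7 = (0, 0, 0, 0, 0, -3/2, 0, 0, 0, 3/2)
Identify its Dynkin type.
Compute the Cartan integers a_ij = 2(alpha_i, alpha_j)/(alpha_j, alpha_j); the resulting 7x7 Cartan matrix is
[[2, 0, 0, -1, 0, 0, -1], [0, 2, -1, 0, 0, -1, 0], [0, -1, 2, -1, 0, 0, 0], [-1, 0, -1, 2, 0, 0, 0], [0, 0, 0, 0, 2, 0, -1], [0, -1, 0, 0, 0, 2, 0], [-1, 0, 0, 0, -2, 0, 2]].
The roots have two lengths (squared-length ratio 2:1); the short ones are alpha_{5}. The associated Dynkin diagram is a chain of 7 nodes with a double edge at one end; the terminal node there is the unique short simple root (B_7), so the type is B_7 (the algebra so(15)).

type B_7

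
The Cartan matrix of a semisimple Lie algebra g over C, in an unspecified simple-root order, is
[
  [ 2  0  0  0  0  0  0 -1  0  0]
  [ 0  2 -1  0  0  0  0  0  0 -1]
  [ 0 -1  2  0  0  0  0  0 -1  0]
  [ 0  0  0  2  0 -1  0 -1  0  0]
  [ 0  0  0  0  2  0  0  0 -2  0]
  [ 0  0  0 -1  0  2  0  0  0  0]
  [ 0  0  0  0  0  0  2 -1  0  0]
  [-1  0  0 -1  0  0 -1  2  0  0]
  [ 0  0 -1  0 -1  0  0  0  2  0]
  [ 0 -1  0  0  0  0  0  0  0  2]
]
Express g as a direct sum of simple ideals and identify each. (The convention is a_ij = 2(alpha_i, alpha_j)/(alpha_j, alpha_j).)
The diagram associated to this matrix has two connected components: the simple roots {alpha_2, alpha_3, alpha_5, alpha_9, alpha_10} form a chain of 5 nodes with a double edge at one end; the terminal node there is the unique long simple root (C_5), and {alpha_1, alpha_4, alpha_6, alpha_7, alpha_8} form a chain of 3 nodes with a fork of two nodes at one end (D_5). A semisimple Lie algebra decomposes uniquely as the direct sum of simple ideals, one per connected component of its Dynkin diagram, so g ≅ C_5 ⊕ D_5 (dimension 55 + 45 = 100).

C5 ⊕ D5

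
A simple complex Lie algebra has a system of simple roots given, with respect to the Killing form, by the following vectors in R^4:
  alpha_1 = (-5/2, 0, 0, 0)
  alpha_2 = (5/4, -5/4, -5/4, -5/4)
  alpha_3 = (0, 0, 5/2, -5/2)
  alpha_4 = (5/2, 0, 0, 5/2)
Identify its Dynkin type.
Compute the Cartan integers a_ij = 2(alpha_i, alpha_j)/(alpha_j, alpha_j); the resulting 4x4 Cartan matrix is
[[2, -1, 0, -1], [-1, 2, 0, 0], [0, 0, 2, -1], [-2, 0, -1, 2]].
The roots have two lengths (squared-length ratio 2:1); the short ones are alpha_{1,2}. The associated Dynkin diagram is a chain of 4 nodes with a double edge between the middle two (F_4), so the type is F_4.

F_4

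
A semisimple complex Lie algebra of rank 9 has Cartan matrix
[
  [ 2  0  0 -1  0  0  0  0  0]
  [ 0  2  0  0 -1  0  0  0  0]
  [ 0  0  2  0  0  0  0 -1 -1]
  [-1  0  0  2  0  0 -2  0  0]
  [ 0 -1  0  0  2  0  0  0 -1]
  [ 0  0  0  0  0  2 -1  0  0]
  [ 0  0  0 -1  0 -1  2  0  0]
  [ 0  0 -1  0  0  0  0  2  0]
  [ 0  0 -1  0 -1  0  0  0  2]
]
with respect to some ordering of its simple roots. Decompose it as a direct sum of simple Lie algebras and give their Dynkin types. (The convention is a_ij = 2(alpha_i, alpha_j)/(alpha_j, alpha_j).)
A_5 ⊕ F_4

The diagram associated to this matrix has two connected components: the simple roots {alpha_2, alpha_3, alpha_5, alpha_8, alpha_9} form a chain of 5 nodes with single edges (A_5), and {alpha_1, alpha_4, alpha_6, alpha_7} form a chain of 4 nodes with a double edge between the middle two (F_4). A semisimple Lie algebra decomposes uniquely as the direct sum of simple ideals, one per connected component of its Dynkin diagram, so g ≅ A_5 ⊕ F_4 (dimension 35 + 52 = 87).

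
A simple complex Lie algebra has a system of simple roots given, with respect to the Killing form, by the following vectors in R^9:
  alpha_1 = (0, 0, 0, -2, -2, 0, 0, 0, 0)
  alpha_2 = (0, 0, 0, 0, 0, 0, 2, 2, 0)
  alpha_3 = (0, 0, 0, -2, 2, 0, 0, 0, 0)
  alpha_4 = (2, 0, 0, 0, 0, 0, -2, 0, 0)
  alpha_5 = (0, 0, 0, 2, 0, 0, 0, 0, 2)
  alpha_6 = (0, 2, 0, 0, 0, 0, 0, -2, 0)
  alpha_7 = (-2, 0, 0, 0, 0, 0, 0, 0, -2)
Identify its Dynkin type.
Compute the Cartan integers a_ij = 2(alpha_i, alpha_j)/(alpha_j, alpha_j); the resulting 7x7 Cartan matrix is
[[2, 0, 0, 0, -1, 0, 0], [0, 2, 0, -1, 0, -1, 0], [0, 0, 2, 0, -1, 0, 0], [0, -1, 0, 2, 0, 0, -1], [-1, 0, -1, 0, 2, 0, -1], [0, -1, 0, 0, 0, 2, 0], [0, 0, 0, -1, -1, 0, 2]].
All simple roots have the same length, so the diagram is simply laced. The associated Dynkin diagram is a chain of 5 nodes with a fork of two nodes at one end (D_7), so the type is D_7 (the algebra so(14)).

type D_7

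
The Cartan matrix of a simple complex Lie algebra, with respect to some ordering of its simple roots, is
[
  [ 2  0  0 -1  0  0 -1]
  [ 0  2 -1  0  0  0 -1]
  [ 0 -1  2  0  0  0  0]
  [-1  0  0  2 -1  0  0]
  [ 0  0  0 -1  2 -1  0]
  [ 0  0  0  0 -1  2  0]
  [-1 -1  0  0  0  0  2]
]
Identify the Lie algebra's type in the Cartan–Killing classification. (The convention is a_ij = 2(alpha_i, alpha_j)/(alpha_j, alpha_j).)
The matrix has rank 7 with 2's on the diagonal. Reading the off-diagonal entries as Dynkin edges (a single edge where a_ij = a_ji = -1; a double or triple edge where a_ij * a_ji = 2 or 3), the diagram is a chain of 7 nodes with single edges (A_7). One simple-root ordering that puts it in standard form is (alpha_3, alpha_2, alpha_7, alpha_1, alpha_4, alpha_5, alpha_6). So the algebra is type A_7, i.e. sl(8).

A_7 (sl(8))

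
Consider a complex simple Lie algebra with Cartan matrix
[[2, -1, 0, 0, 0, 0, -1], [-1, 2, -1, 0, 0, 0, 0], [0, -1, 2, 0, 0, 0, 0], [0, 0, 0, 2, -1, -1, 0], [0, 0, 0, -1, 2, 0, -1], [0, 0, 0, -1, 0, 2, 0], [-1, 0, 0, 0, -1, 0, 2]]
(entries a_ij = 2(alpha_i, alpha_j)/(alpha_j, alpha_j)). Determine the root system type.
A_7 (sl(8))

The matrix has rank 7 with 2's on the diagonal. Reading the off-diagonal entries as Dynkin edges (a single edge where a_ij = a_ji = -1; a double or triple edge where a_ij * a_ji = 2 or 3), the diagram is a chain of 7 nodes with single edges (A_7). One simple-root ordering that puts it in standard form is (alpha_6, alpha_4, alpha_5, alpha_7, alpha_1, alpha_2, alpha_3). So the algebra is type A_7, i.e. sl(8).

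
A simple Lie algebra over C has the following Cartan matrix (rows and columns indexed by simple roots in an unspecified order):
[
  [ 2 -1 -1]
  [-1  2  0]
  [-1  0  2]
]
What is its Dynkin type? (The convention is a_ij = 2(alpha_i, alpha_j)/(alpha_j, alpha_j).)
The matrix has rank 3 with 2's on the diagonal. Reading the off-diagonal entries as Dynkin edges (a single edge where a_ij = a_ji = -1; a double or triple edge where a_ij * a_ji = 2 or 3), the diagram is a chain of 3 nodes with single edges (A_3). One simple-root ordering that puts it in standard form is (alpha_3, alpha_1, alpha_2). So the algebra is type A_3, i.e. sl(4).

A_3 (sl(4))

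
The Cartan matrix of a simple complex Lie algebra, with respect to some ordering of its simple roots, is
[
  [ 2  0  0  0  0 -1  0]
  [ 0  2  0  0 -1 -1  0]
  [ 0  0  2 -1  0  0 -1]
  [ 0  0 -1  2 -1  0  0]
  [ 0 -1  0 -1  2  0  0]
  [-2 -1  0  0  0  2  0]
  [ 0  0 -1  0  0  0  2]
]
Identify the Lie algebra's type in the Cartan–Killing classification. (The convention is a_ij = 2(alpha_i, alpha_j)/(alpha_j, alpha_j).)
B_7

The matrix has rank 7 with 2's on the diagonal. Reading the off-diagonal entries as Dynkin edges (a single edge where a_ij = a_ji = -1; a double or triple edge where a_ij * a_ji = 2 or 3), the diagram is a chain of 7 nodes with a double edge at one end; the terminal node there is the unique short simple root (B_7). One simple-root ordering that puts it in standard form is (alpha_7, alpha_3, alpha_4, alpha_5, alpha_2, alpha_6, alpha_1). So the algebra is type B_7, i.e. so(15).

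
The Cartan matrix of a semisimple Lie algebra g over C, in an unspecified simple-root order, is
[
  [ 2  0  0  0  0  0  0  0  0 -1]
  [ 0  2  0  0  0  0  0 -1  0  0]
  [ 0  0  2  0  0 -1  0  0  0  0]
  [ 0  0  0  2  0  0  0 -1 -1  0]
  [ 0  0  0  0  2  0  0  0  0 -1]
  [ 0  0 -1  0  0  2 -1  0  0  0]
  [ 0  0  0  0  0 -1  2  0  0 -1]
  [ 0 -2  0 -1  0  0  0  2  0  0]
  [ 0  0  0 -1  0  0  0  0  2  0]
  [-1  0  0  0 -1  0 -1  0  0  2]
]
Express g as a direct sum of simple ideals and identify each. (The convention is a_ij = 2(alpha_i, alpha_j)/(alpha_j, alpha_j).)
The diagram associated to this matrix has two connected components: the simple roots {alpha_2, alpha_4, alpha_8, alpha_9} form a chain of 4 nodes with a double edge at one end; the terminal node there is the unique short simple root (B_4), and {alpha_1, alpha_3, alpha_5, alpha_6, alpha_7, alpha_10} form a chain of 4 nodes with a fork of two nodes at one end (D_6). A semisimple Lie algebra decomposes uniquely as the direct sum of simple ideals, one per connected component of its Dynkin diagram, so g ≅ B_4 ⊕ D_6 (dimension 36 + 66 = 102).

B4 + D6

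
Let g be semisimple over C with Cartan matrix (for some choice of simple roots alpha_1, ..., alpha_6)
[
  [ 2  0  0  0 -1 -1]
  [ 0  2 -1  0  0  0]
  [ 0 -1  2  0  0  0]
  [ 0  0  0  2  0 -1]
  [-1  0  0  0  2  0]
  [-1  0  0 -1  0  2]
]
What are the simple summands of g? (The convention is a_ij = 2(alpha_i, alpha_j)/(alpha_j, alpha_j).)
type A_2 + type A_4

The diagram associated to this matrix has two connected components: the simple roots {alpha_2, alpha_3} form a chain of 2 nodes with single edges (A_2), and {alpha_1, alpha_4, alpha_5, alpha_6} form a chain of 4 nodes with single edges (A_4). A semisimple Lie algebra decomposes uniquely as the direct sum of simple ideals, one per connected component of its Dynkin diagram, so g ≅ A_2 ⊕ A_4 (dimension 8 + 24 = 32).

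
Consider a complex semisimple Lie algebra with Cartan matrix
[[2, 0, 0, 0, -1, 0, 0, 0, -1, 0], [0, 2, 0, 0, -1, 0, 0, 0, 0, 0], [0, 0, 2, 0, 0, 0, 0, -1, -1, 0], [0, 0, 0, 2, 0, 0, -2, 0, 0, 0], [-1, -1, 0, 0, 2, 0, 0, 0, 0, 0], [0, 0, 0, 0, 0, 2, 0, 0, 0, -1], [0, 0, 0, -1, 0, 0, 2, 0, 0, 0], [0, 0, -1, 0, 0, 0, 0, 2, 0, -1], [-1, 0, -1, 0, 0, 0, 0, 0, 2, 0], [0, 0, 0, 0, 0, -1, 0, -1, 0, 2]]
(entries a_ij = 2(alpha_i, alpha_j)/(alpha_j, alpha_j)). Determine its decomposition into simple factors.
A_8 (sl(9)) + B_2 (so(5))

The diagram associated to this matrix has two connected components: the simple roots {alpha_1, alpha_2, alpha_3, alpha_5, alpha_6, alpha_8, alpha_9, alpha_10} form a chain of 8 nodes with single edges (A_8), and {alpha_4, alpha_7} form a chain of 2 nodes with a double edge at one end; the terminal node there is the unique short simple root (B_2). A semisimple Lie algebra decomposes uniquely as the direct sum of simple ideals, one per connected component of its Dynkin diagram, so g ≅ A_8 ⊕ B_2 (dimension 80 + 10 = 90).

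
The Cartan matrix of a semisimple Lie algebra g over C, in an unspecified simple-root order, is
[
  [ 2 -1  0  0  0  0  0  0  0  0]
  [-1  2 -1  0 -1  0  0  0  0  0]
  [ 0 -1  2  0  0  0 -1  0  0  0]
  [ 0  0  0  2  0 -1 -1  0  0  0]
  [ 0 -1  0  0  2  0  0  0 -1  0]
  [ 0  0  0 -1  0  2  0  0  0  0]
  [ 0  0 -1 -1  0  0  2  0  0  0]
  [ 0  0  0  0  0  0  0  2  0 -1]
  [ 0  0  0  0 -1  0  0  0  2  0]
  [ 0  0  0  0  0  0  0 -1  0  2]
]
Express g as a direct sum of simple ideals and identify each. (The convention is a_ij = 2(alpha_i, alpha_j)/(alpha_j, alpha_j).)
type A_2 ⊕ type E_8

The diagram associated to this matrix has two connected components: the simple roots {alpha_8, alpha_10} form a chain of 2 nodes with single edges (A_2), and {alpha_1, alpha_2, alpha_3, alpha_4, alpha_5, alpha_6, alpha_7, alpha_9} form a chain of 7 nodes with one extra node attached to the third node from one end (E_8). A semisimple Lie algebra decomposes uniquely as the direct sum of simple ideals, one per connected component of its Dynkin diagram, so g ≅ A_2 ⊕ E_8 (dimension 8 + 248 = 256).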